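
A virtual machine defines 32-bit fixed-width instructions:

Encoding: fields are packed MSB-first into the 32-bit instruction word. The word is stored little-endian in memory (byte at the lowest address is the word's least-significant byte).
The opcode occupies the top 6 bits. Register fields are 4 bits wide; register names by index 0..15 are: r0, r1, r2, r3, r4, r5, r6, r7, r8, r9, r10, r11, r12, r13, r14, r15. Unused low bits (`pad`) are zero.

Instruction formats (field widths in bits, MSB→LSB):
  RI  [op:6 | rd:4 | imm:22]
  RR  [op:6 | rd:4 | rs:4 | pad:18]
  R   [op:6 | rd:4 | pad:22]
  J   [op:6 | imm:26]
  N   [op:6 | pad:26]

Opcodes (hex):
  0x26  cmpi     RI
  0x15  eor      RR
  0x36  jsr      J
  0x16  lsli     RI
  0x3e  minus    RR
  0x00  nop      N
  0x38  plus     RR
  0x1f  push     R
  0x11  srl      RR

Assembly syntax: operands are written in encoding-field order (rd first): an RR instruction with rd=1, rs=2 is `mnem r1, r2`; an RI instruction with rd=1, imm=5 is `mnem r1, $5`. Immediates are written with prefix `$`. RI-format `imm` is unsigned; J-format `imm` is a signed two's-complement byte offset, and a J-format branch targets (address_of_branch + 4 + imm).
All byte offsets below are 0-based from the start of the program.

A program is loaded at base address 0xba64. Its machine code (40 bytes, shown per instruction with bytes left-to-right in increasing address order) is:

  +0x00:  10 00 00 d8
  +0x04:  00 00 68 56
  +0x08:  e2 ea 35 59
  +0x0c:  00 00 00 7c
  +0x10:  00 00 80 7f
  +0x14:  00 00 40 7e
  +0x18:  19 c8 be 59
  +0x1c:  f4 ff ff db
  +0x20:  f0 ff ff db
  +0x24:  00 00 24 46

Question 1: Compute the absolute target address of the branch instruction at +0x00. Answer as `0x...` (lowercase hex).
0xba78

[00] 10 00 00 d8 → 0xd8000010
  opcode bits[31:26]=0x36: jsr/J
  imm: (w>>0)&0x3ffffff=0x10 → $16
  target = base 0xba64 + off 0x00 + 4 + imm 16 = 0xba78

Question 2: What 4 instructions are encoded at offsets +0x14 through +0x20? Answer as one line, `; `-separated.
@+14  little-endian(00 00 40 7e) = 0x7e400000
  top 6b → 0x1f → push [R]
  [25:22] rd=9 = r9
@+18  little-endian(19 c8 be 59) = 0x59bec819
  top 6b → 0x16 → lsli [RI]
  [25:22] rd=6 = r6
  [21:0] imm=4114457 = $4114457
@+1c  little-endian(f4 ff ff db) = 0xdbfffff4
  top 6b → 0x36 → jsr [J]
  [25:0] imm=67108852 (s26→-12) = $-12
@+20  little-endian(f0 ff ff db) = 0xdbfffff0
  top 6b → 0x36 → jsr [J]
  [25:0] imm=67108848 (s26→-16) = $-16

push r9; lsli r6, $4114457; jsr $-12; jsr $-16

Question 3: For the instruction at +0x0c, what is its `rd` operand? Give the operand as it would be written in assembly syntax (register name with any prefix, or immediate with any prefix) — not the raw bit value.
[0c] 00 00 00 7c → 0x7c000000
  opcode bits[31:26]=0x1f: push/R
  rd: (w>>22)&0xf=0x0 → r0

r0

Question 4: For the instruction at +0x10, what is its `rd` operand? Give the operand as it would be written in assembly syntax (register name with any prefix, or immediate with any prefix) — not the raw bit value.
[10] 00 00 80 7f → 0x7f800000
  top 6b → 0x1f → push [R]
  rd: (w>>22)&0xf=0xe → r14

r14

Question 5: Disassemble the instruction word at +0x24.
srl r8, r9

off 0x24: read 00 00 24 46 as little → 0x46240000
  op=0x46240000>>26=0x11 ⇒ srl (RR)
  rd@[25:22]=0x8 ⇒ r8
  rs@[21:18]=0x9 ⇒ r9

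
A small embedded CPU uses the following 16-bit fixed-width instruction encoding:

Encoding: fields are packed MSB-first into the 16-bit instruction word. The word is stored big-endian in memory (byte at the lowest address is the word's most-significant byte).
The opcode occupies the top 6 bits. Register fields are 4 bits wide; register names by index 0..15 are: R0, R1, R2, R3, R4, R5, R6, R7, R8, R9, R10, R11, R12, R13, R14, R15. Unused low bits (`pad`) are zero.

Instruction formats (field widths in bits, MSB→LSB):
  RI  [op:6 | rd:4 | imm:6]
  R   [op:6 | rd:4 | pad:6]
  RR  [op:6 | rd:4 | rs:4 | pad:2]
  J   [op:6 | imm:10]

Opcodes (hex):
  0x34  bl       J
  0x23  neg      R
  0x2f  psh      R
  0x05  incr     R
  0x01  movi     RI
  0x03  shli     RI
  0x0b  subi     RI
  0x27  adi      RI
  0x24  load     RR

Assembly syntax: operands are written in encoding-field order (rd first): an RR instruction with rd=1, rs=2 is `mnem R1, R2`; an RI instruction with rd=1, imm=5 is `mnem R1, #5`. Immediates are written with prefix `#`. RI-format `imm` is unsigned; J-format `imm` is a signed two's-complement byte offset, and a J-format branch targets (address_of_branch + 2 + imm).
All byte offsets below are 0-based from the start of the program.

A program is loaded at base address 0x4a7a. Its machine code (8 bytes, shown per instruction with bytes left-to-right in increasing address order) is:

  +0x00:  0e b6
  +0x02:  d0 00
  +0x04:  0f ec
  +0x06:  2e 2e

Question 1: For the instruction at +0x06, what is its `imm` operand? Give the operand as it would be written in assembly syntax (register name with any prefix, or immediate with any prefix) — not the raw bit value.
off 0x06: read 2e 2e as big → 0x2e2e
  opcode bits[15:10]=0xb: subi/RI
  rd@[9:6]=0x8 ⇒ R8
  imm@[5:0]=0x2e ⇒ #46

#46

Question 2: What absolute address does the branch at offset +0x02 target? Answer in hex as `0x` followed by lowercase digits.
0x4a7e

off 0x02: read d0 00 as big → 0xd000
  opcode bits[15:10]=0x34: bl/J
  imm@[9:0]=0x0 ⇒ #0
  target = base 0x4a7a + off 0x02 + 2 + imm 0 = 0x4a7e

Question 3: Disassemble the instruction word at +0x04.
[04] 0f ec → 0x0fec
  opcode bits[15:10]=0x3: shli/RI
  rd: (w>>6)&0xf=0xf → R15
  imm: (w>>0)&0x3f=0x2c → #44

shli R15, #44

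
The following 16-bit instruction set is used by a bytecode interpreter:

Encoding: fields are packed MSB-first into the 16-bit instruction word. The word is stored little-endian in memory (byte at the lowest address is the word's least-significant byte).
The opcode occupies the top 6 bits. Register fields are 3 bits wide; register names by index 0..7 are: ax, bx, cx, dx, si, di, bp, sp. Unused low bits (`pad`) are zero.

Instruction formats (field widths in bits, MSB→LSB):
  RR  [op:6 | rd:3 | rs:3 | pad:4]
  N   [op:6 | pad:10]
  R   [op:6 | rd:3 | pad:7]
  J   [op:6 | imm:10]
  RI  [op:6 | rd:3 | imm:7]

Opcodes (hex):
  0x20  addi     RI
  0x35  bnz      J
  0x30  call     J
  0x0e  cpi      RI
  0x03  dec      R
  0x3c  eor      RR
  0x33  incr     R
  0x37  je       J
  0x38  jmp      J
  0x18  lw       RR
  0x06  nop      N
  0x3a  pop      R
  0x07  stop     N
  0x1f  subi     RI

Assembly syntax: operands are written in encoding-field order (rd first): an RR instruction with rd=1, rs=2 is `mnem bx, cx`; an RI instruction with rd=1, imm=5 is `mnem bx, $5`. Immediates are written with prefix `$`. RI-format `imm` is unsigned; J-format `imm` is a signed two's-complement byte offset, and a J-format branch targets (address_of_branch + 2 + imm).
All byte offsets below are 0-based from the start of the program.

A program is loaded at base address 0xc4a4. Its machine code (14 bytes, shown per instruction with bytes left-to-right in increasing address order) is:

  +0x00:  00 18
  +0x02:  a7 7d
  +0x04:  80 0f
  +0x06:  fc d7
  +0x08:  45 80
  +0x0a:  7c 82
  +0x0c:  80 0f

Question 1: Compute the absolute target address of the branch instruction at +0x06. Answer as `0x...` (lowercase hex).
+0x06: fc d7 ⇒ word 0xd7fc (little)
  opcode bits[15:10]=0x35: bnz/J
  imm: (w>>0)&0x3ff=0x3fc (s10→-4) → $-4
  target = base 0xc4a4 + off 0x06 + 2 + imm -4 = 0xc4a8

0xc4a8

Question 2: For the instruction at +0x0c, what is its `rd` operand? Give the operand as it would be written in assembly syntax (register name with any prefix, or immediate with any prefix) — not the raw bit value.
sp

@+0c  little-endian(80 0f) = 0x0f80
  top 6b → 0x3 → dec [R]
  rd: (w>>7)&0x7=0x7 → sp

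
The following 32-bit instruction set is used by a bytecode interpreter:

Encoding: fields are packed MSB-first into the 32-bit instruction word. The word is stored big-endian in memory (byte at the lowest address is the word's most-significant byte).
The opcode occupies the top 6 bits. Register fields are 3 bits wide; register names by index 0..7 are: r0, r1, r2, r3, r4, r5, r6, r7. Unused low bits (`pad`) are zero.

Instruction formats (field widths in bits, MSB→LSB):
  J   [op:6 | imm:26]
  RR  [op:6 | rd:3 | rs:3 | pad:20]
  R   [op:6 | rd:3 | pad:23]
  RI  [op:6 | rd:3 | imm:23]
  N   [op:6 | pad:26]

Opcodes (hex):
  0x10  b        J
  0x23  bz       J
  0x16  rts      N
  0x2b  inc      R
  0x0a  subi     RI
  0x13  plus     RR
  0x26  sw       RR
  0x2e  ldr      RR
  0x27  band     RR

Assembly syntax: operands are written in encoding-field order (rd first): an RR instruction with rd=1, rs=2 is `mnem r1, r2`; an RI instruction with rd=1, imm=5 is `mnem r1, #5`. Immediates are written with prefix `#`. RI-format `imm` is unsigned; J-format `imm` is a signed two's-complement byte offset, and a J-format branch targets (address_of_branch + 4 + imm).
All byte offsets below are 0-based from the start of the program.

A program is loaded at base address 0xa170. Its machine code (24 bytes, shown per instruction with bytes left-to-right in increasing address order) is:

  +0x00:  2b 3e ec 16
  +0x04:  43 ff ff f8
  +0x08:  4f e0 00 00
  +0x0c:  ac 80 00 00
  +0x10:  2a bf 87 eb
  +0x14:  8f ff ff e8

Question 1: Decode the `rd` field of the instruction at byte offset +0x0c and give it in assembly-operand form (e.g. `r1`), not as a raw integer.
r1

@+0c  big-endian(ac 80 00 00) = 0xac800000
  top 6b → 0x2b → inc [R]
  rd@[25:23]=0x1 ⇒ r1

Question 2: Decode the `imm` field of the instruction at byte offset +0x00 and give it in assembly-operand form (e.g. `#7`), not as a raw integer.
#4123670

+0x00: 2b 3e ec 16 ⇒ word 0x2b3eec16 (big)
  opcode bits[31:26]=0xa: subi/RI
  rd@[25:23]=0x6 ⇒ r6
  imm@[22:0]=0x3eec16 ⇒ #4123670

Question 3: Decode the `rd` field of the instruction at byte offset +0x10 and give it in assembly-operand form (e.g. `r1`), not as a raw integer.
r5

[10] 2a bf 87 eb → 0x2abf87eb
  op=0x2abf87eb>>26=0xa ⇒ subi (RI)
  [25:23] rd=5 = r5
  [22:0] imm=4163563 = #4163563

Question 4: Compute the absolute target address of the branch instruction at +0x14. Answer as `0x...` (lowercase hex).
0xa170

@+14  big-endian(8f ff ff e8) = 0x8fffffe8
  top 6b → 0x23 → bz [J]
  imm@[25:0]=0x3ffffe8 (s26→-24) ⇒ #-24
  target = base 0xa170 + off 0x14 + 4 + imm -24 = 0xa170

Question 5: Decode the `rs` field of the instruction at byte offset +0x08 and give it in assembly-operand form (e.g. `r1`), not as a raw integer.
[08] 4f e0 00 00 → 0x4fe00000
  op=0x4fe00000>>26=0x13 ⇒ plus (RR)
  rd: (w>>23)&0x7=0x7 → r7
  rs: (w>>20)&0x7=0x6 → r6

r6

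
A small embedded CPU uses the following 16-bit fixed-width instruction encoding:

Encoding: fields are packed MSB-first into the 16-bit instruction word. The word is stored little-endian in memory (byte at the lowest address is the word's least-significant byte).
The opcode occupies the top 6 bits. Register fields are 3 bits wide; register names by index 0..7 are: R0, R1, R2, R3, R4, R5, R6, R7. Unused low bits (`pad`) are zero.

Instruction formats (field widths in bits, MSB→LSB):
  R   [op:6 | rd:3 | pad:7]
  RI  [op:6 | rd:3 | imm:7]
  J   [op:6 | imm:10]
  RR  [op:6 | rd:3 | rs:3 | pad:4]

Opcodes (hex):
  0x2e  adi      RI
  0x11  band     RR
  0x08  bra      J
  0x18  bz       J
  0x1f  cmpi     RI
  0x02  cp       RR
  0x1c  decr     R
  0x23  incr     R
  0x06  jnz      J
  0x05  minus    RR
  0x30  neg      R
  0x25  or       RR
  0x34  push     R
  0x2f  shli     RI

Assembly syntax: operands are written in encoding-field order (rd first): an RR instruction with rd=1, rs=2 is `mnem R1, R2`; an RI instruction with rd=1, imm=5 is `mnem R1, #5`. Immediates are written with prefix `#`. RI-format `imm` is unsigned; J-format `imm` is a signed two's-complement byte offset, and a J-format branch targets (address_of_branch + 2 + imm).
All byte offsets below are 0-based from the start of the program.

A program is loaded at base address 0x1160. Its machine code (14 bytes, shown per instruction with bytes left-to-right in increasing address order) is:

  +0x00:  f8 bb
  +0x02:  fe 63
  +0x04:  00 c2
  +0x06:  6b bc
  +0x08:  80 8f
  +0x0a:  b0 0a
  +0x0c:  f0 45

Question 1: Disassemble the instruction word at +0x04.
neg R4

@+04  little-endian(00 c2) = 0xc200
  opcode bits[15:10]=0x30: neg/R
  [9:7] rd=4 = R4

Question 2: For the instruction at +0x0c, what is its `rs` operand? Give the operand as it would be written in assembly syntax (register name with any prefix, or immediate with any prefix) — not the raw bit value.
@+0c  little-endian(f0 45) = 0x45f0
  top 6b → 0x11 → band [RR]
  rd@[9:7]=0x3 ⇒ R3
  rs@[6:4]=0x7 ⇒ R7

R7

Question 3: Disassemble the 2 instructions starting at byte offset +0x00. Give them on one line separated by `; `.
@+00  little-endian(f8 bb) = 0xbbf8
  opcode bits[15:10]=0x2e: adi/RI
  rd@[9:7]=0x7 ⇒ R7
  imm@[6:0]=0x78 ⇒ #120
@+02  little-endian(fe 63) = 0x63fe
  opcode bits[15:10]=0x18: bz/J
  imm@[9:0]=0x3fe (s10→-2) ⇒ #-2

adi R7, #120; bz #-2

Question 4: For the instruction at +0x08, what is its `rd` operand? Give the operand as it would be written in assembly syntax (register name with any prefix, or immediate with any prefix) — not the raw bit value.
R7

@+08  little-endian(80 8f) = 0x8f80
  opcode bits[15:10]=0x23: incr/R
  rd@[9:7]=0x7 ⇒ R7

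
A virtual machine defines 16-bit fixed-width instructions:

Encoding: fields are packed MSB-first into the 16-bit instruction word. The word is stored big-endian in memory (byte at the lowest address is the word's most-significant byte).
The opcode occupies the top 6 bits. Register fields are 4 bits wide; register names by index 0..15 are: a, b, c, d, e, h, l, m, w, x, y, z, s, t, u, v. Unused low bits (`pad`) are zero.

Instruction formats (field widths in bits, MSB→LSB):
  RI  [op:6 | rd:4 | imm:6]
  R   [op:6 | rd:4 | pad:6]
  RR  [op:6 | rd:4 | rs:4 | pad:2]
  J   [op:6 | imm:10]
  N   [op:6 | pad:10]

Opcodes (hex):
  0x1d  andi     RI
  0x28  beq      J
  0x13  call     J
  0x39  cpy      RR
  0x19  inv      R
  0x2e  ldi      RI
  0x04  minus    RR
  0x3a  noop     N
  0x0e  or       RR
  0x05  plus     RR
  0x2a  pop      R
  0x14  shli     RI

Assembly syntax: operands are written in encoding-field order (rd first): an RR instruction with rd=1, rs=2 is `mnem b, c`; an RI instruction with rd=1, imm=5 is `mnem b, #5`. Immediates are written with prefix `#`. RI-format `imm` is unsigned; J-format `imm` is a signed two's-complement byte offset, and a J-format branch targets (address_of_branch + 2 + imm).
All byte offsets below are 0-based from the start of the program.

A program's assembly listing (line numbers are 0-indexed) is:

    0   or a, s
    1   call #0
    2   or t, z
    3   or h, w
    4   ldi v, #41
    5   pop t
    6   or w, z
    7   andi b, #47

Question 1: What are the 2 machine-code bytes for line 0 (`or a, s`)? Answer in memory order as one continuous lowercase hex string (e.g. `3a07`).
L0: or op=0xe:6|rd=0:4|rs=12:4|pad=0:2 ⇒ 0x3830 ⇒ big 38 30

3830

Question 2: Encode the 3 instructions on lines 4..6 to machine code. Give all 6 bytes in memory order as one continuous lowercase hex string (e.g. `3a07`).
L4: ldi op=0x2e:6|rd=15:4|imm=41:6 ⇒ 0xbbe9 ⇒ big bb e9
L5: pop op=0x2a:6|rd=13:4|pad=0:6 ⇒ 0xab40 ⇒ big ab 40
L6: or op=0xe:6|rd=8:4|rs=11:4|pad=0:2 ⇒ 0x3a2c ⇒ big 3a 2c

bbe9ab403a2c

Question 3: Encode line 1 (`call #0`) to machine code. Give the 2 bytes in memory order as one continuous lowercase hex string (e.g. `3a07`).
4c00

L1: call op=0x13:6|imm=0:10 ⇒ 0x4c00 ⇒ big 4c 00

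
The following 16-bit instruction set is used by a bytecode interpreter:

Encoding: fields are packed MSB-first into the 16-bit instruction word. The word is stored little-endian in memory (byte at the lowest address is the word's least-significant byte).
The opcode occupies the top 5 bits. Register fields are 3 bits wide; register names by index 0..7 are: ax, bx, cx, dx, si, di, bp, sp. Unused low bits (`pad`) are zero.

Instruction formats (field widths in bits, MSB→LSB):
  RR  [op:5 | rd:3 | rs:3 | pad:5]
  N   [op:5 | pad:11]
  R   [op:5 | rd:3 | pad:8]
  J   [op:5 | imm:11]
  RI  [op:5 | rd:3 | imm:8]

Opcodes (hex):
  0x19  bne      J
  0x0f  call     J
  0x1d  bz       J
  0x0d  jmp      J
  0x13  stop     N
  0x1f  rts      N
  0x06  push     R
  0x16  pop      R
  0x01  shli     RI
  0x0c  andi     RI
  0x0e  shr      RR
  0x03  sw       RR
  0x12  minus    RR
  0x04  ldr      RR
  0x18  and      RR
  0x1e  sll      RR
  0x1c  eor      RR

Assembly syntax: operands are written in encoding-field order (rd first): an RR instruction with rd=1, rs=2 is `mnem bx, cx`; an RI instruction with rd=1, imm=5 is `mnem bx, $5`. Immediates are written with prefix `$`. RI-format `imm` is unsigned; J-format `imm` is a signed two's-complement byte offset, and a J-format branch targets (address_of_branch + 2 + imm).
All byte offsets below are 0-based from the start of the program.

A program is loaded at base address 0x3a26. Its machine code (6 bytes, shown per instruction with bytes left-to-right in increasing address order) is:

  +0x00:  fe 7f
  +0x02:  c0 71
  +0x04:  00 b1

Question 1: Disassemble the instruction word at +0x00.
call $-2

[00] fe 7f → 0x7ffe
  opcode bits[15:11]=0xf: call/J
  [10:0] imm=2046 (s11→-2) = $-2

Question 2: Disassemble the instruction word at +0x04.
pop bx

@+04  little-endian(00 b1) = 0xb100
  top 5b → 0x16 → pop [R]
  rd: (w>>8)&0x7=0x1 → bx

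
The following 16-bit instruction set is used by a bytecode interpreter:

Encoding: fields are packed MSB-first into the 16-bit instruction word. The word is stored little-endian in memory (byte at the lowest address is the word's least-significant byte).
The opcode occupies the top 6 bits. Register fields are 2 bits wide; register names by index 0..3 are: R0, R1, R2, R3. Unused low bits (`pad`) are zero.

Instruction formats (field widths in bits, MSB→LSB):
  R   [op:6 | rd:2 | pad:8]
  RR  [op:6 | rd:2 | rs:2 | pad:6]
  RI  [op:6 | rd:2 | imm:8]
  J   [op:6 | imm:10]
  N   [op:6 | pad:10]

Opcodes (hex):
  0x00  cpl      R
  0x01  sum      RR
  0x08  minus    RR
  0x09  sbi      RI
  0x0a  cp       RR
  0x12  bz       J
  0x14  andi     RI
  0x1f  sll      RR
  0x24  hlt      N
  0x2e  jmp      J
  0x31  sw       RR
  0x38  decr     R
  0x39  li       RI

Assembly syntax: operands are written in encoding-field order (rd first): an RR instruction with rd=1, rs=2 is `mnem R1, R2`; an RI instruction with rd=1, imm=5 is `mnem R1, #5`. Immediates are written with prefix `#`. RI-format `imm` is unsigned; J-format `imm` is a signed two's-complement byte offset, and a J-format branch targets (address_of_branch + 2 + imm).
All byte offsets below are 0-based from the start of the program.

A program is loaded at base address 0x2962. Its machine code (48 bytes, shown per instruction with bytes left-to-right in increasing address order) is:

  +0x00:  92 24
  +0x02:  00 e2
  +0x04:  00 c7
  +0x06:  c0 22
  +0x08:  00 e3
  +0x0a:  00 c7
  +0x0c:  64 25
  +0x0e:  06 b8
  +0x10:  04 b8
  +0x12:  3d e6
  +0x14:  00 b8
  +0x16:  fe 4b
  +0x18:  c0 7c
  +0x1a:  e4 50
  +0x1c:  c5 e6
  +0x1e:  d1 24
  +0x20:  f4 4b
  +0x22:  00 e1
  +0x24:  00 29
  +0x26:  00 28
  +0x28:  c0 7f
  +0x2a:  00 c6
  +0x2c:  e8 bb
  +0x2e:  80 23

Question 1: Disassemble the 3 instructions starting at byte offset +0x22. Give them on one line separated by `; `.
decr R1; cp R1, R0; cp R0, R0

[22] 00 e1 → 0xe100
  top 6b → 0x38 → decr [R]
  rd: (w>>8)&0x3=0x1 → R1
[24] 00 29 → 0x2900
  top 6b → 0xa → cp [RR]
  rd: (w>>8)&0x3=0x1 → R1
  rs: (w>>6)&0x3=0x0 → R0
[26] 00 28 → 0x2800
  top 6b → 0xa → cp [RR]
  rd: (w>>8)&0x3=0x0 → R0
  rs: (w>>6)&0x3=0x0 → R0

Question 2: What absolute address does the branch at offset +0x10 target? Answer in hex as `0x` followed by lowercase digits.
off 0x10: read 04 b8 as little → 0xb804
  opcode bits[15:10]=0x2e: jmp/J
  imm@[9:0]=0x4 ⇒ #4
  target = base 0x2962 + off 0x10 + 2 + imm 4 = 0x2978

0x2978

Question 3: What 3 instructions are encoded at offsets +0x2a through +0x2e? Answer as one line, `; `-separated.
off 0x2a: read 00 c6 as little → 0xc600
  opcode bits[15:10]=0x31: sw/RR
  rd@[9:8]=0x2 ⇒ R2
  rs@[7:6]=0x0 ⇒ R0
off 0x2c: read e8 bb as little → 0xbbe8
  opcode bits[15:10]=0x2e: jmp/J
  imm@[9:0]=0x3e8 (s10→-24) ⇒ #-24
off 0x2e: read 80 23 as little → 0x2380
  opcode bits[15:10]=0x8: minus/RR
  rd@[9:8]=0x3 ⇒ R3
  rs@[7:6]=0x2 ⇒ R2

sw R2, R0; jmp #-24; minus R3, R2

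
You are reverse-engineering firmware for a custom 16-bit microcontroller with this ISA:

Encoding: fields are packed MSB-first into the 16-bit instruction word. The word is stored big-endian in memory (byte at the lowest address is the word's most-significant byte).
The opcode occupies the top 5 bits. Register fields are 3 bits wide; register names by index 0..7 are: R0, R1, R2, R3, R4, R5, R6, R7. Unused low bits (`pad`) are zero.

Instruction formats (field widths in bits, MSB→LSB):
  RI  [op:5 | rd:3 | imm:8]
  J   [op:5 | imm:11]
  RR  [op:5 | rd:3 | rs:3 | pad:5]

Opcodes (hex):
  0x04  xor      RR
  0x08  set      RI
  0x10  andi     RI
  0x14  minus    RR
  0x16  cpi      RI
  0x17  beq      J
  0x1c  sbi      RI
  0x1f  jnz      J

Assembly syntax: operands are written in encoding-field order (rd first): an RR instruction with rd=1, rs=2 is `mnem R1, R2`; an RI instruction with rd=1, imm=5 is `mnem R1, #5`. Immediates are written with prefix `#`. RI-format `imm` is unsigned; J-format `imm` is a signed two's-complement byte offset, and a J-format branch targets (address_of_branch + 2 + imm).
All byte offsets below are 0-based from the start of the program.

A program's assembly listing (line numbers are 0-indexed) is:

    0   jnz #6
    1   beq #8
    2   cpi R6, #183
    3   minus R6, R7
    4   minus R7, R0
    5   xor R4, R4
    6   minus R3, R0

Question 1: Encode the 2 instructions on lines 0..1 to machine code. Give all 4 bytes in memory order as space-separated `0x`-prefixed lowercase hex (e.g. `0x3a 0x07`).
line 0 (jnz): pack op=0x1f:5|imm=6:11 = 0xf806; big→ f8 06
line 1 (beq): pack op=0x17:5|imm=8:11 = 0xb808; big→ b8 08

0xf8 0x06 0xb8 0x08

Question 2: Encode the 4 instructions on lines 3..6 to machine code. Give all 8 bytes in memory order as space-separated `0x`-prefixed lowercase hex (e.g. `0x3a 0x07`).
0xa6 0xe0 0xa7 0x00 0x24 0x80 0xa3 0x00

3. minus fields op=0x14:5|rd=6:3|rs=7:3|pad=0:5 → word a6e0h → a6 e0
4. minus fields op=0x14:5|rd=7:3|rs=0:3|pad=0:5 → word a700h → a7 00
5. xor fields op=0x4:5|rd=4:3|rs=4:3|pad=0:5 → word 2480h → 24 80
6. minus fields op=0x14:5|rd=3:3|rs=0:3|pad=0:5 → word a300h → a3 00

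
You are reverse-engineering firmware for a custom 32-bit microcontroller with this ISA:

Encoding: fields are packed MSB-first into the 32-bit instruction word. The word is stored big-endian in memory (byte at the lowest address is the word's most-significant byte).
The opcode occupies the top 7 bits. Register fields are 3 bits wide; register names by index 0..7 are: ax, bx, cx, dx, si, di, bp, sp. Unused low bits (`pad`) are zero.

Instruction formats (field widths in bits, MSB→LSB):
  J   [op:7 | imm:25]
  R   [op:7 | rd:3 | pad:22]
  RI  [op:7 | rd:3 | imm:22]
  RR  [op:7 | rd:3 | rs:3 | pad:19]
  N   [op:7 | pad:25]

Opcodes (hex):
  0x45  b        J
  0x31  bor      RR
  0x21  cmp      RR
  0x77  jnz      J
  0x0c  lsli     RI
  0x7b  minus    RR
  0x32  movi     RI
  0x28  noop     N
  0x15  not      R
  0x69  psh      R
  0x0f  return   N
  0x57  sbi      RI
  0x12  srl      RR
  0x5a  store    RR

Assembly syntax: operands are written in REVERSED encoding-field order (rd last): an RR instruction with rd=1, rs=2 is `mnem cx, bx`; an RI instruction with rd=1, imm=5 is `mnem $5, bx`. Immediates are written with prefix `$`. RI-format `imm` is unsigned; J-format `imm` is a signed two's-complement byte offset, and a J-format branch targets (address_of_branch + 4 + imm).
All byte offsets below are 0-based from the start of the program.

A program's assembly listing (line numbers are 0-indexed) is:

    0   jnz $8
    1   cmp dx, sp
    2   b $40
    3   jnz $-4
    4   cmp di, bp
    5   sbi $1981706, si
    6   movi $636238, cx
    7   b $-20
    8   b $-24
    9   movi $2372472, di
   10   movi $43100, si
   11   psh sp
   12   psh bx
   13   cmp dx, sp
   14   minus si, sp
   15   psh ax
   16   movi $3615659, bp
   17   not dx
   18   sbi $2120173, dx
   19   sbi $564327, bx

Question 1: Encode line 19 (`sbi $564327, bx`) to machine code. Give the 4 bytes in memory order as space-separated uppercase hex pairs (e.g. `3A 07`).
AE 48 9C 67

line 19 (sbi): pack op=0x57:7|rd=1:3|imm=564327:22 = 0xae489c67; big→ ae 48 9c 67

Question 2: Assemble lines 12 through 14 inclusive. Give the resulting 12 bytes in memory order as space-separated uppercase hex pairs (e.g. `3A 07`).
line 12 (psh): pack op=0x69:7|rd=1:3|pad=0:22 = 0xd2400000; big→ d2 40 00 00
line 13 (cmp): pack op=0x21:7|rd=7:3|rs=3:3|pad=0:19 = 0x43d80000; big→ 43 d8 00 00
line 14 (minus): pack op=0x7b:7|rd=7:3|rs=4:3|pad=0:19 = 0xf7e00000; big→ f7 e0 00 00

D2 40 00 00 43 D8 00 00 F7 E0 00 00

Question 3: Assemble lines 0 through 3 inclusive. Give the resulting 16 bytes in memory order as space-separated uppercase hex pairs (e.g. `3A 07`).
EE 00 00 08 43 D8 00 00 8A 00 00 28 EF FF FF FC

line 0 (jnz): pack op=0x77:7|imm=8:25 = 0xee000008; big→ ee 00 00 08
line 1 (cmp): pack op=0x21:7|rd=7:3|rs=3:3|pad=0:19 = 0x43d80000; big→ 43 d8 00 00
line 2 (b): pack op=0x45:7|imm=40:25 = 0x8a000028; big→ 8a 00 00 28
line 3 (jnz): pack op=0x77:7|imm=-4:25 = 0xeffffffc; big→ ef ff ff fc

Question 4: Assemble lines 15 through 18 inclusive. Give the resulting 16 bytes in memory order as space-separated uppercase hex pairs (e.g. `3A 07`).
D2 00 00 00 65 B7 2B AB 2A C0 00 00 AE E0 59 ED

15. psh fields op=0x69:7|rd=0:3|pad=0:22 → word d2000000h → d2 00 00 00
16. movi fields op=0x32:7|rd=6:3|imm=3615659:22 → word 65b72babh → 65 b7 2b ab
17. not fields op=0x15:7|rd=3:3|pad=0:22 → word 2ac00000h → 2a c0 00 00
18. sbi fields op=0x57:7|rd=3:3|imm=2120173:22 → word aee059edh → ae e0 59 ed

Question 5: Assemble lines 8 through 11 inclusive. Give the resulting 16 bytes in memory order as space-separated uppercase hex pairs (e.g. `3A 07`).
8B FF FF E8 65 64 33 78 65 00 A8 5C D3 C0 00 00

L8: b op=0x45:7|imm=-24:25 ⇒ 0x8bffffe8 ⇒ big 8b ff ff e8
L9: movi op=0x32:7|rd=5:3|imm=2372472:22 ⇒ 0x65643378 ⇒ big 65 64 33 78
L10: movi op=0x32:7|rd=4:3|imm=43100:22 ⇒ 0x6500a85c ⇒ big 65 00 a8 5c
L11: psh op=0x69:7|rd=7:3|pad=0:22 ⇒ 0xd3c00000 ⇒ big d3 c0 00 00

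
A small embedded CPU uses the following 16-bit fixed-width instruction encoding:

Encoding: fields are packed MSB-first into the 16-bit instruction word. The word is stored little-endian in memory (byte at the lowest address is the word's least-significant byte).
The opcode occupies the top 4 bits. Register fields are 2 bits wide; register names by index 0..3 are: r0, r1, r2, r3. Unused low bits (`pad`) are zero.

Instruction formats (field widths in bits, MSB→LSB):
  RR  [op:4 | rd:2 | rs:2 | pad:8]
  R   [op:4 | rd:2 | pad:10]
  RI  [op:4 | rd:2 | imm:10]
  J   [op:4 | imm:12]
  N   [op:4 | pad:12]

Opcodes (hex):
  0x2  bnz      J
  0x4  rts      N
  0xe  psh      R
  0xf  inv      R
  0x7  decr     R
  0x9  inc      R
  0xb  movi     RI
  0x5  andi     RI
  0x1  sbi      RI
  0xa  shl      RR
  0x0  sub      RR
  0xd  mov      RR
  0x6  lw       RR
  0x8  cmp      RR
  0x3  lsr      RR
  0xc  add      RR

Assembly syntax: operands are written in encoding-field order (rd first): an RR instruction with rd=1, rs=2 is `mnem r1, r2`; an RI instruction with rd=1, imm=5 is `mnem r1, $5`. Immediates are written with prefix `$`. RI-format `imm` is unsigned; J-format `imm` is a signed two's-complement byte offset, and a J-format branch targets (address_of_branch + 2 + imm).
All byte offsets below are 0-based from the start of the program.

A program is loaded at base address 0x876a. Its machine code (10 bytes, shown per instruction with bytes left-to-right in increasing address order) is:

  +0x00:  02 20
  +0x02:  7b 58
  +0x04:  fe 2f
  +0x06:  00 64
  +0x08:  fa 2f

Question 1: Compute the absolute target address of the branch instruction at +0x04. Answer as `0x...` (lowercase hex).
0x876e

[04] fe 2f → 0x2ffe
  top 4b → 0x2 → bnz [J]
  imm@[11:0]=0xffe (s12→-2) ⇒ $-2
  target = base 0x876a + off 0x04 + 2 + imm -2 = 0x876e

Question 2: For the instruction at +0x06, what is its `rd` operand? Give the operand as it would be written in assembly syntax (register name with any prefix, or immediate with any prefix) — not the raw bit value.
r1

off 0x06: read 00 64 as little → 0x6400
  top 4b → 0x6 → lw [RR]
  [11:10] rd=1 = r1
  [9:8] rs=0 = r0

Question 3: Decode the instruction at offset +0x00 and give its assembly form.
@+00  little-endian(02 20) = 0x2002
  op=0x2002>>12=0x2 ⇒ bnz (J)
  imm: (w>>0)&0xfff=0x2 → $2

bnz $2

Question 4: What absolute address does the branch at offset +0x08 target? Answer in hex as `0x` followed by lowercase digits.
+0x08: fa 2f ⇒ word 0x2ffa (little)
  op=0x2ffa>>12=0x2 ⇒ bnz (J)
  imm@[11:0]=0xffa (s12→-6) ⇒ $-6
  target = base 0x876a + off 0x08 + 2 + imm -6 = 0x876e

0x876e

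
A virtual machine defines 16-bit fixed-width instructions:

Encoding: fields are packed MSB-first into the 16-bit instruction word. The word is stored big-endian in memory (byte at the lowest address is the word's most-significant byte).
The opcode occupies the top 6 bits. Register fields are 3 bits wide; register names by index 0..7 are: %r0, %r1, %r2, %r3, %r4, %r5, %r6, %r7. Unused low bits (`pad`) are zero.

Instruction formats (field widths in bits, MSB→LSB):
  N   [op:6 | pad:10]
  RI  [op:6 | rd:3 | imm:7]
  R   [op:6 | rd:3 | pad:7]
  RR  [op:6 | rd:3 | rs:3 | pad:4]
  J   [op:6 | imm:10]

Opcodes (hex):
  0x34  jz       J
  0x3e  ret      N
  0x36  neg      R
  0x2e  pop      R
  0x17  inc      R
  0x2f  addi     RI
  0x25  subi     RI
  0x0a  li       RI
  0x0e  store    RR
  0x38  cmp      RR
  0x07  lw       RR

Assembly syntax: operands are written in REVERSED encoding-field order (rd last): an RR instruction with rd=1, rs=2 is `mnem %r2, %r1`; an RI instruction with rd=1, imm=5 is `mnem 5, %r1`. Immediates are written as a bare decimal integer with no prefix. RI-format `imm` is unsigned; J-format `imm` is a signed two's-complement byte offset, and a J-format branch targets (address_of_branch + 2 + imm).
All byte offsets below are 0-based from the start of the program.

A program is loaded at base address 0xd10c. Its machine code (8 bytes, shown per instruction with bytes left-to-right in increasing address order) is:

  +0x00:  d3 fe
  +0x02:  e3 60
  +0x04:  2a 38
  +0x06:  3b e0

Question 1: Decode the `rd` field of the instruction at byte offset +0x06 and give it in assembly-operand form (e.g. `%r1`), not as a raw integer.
+0x06: 3b e0 ⇒ word 0x3be0 (big)
  op=0x3be0>>10=0xe ⇒ store (RR)
  rd@[9:7]=0x7 ⇒ %r7
  rs@[6:4]=0x6 ⇒ %r6

%r7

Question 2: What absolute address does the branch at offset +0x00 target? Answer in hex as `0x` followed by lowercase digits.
+0x00: d3 fe ⇒ word 0xd3fe (big)
  opcode bits[15:10]=0x34: jz/J
  imm@[9:0]=0x3fe (s10→-2) ⇒ -2
  target = base 0xd10c + off 0x00 + 2 + imm -2 = 0xd10c

0xd10c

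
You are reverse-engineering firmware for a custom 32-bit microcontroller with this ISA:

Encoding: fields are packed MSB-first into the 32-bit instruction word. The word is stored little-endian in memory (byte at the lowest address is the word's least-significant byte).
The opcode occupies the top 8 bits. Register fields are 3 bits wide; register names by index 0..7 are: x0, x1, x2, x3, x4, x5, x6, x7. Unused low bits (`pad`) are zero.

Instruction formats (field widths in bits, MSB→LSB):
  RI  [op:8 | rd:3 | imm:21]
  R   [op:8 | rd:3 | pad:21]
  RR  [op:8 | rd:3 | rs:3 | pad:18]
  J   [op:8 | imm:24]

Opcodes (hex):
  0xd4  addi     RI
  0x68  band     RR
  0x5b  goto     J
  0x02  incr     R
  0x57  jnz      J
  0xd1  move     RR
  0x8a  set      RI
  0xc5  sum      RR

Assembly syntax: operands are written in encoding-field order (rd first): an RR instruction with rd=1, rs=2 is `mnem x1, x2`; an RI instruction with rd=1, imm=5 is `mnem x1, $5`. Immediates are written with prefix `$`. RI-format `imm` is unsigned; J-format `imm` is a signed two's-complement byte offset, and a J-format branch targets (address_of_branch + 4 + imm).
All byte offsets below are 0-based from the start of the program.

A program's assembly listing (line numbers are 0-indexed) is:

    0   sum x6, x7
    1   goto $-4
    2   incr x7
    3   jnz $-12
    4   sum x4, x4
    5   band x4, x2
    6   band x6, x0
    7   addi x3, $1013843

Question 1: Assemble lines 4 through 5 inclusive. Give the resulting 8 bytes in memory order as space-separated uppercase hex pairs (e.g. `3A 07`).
00 00 90 C5 00 00 88 68

L4: sum op=0xc5:8|rd=4:3|rs=4:3|pad=0:18 ⇒ 0xc5900000 ⇒ little 00 00 90 c5
L5: band op=0x68:8|rd=4:3|rs=2:3|pad=0:18 ⇒ 0x68880000 ⇒ little 00 00 88 68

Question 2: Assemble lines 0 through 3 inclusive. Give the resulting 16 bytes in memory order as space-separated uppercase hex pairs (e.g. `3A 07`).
00 00 DC C5 FC FF FF 5B 00 00 E0 02 F4 FF FF 57

0. sum fields op=0xc5:8|rd=6:3|rs=7:3|pad=0:18 → word c5dc0000h → 00 00 dc c5
1. goto fields op=0x5b:8|imm=-4:24 → word 5bfffffch → fc ff ff 5b
2. incr fields op=0x2:8|rd=7:3|pad=0:21 → word 02e00000h → 00 00 e0 02
3. jnz fields op=0x57:8|imm=-12:24 → word 57fffff4h → f4 ff ff 57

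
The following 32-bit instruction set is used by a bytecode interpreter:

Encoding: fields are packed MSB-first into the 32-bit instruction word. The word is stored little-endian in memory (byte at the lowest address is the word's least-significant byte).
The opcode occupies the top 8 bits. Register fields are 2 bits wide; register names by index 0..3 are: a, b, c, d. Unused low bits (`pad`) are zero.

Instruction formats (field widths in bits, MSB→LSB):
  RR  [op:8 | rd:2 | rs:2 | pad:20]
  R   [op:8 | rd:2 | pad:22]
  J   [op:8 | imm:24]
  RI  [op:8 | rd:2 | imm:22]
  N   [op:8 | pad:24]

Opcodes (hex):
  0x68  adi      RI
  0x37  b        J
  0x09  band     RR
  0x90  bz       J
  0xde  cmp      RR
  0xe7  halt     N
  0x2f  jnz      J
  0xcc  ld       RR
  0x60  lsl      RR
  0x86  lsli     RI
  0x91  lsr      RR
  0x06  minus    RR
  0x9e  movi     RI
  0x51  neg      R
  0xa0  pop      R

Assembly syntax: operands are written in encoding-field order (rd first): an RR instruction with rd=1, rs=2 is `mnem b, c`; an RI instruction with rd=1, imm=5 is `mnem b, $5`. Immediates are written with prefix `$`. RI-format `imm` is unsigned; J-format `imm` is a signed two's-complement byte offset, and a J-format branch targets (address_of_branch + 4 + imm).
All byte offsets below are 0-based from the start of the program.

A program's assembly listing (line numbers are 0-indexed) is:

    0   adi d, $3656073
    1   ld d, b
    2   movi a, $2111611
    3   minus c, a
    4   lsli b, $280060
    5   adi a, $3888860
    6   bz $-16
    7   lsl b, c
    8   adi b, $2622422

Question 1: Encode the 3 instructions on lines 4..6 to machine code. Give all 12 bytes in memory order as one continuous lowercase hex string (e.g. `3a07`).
fc454486dc563b68f0ffff90

line 4 (lsli): pack op=0x86:8|rd=1:2|imm=280060:22 = 0x864445fc; little→ fc 45 44 86
line 5 (adi): pack op=0x68:8|rd=0:2|imm=3888860:22 = 0x683b56dc; little→ dc 56 3b 68
line 6 (bz): pack op=0x90:8|imm=-16:24 = 0x90fffff0; little→ f0 ff ff 90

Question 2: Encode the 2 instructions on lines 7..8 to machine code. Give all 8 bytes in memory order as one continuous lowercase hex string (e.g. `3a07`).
7. lsl fields op=0x60:8|rd=1:2|rs=2:2|pad=0:20 → word 60600000h → 00 00 60 60
8. adi fields op=0x68:8|rd=1:2|imm=2622422:22 → word 686803d6h → d6 03 68 68

00006060d6036868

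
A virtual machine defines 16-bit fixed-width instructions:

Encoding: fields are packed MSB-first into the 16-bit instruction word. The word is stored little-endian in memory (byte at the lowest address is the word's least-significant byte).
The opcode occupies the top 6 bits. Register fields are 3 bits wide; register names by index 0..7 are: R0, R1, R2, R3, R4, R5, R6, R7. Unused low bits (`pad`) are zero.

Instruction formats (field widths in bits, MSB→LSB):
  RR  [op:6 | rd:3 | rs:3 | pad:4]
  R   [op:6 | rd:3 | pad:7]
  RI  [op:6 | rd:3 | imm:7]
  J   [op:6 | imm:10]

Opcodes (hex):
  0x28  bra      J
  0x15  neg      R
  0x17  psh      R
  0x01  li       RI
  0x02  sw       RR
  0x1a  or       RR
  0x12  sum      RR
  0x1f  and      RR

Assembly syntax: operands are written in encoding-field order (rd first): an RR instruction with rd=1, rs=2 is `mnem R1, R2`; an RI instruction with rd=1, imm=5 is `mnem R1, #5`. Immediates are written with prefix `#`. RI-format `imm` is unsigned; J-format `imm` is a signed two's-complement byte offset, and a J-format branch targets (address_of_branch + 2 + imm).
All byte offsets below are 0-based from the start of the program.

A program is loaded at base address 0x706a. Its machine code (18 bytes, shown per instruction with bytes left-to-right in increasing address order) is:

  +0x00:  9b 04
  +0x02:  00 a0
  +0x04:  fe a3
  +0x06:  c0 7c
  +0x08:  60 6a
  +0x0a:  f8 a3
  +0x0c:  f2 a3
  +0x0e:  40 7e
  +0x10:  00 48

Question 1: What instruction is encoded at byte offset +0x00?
off 0x00: read 9b 04 as little → 0x049b
  top 6b → 0x1 → li [RI]
  [9:7] rd=1 = R1
  [6:0] imm=27 = #27

li R1, #27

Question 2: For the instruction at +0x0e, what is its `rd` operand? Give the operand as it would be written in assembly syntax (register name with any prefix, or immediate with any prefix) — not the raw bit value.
off 0x0e: read 40 7e as little → 0x7e40
  top 6b → 0x1f → and [RR]
  rd@[9:7]=0x4 ⇒ R4
  rs@[6:4]=0x4 ⇒ R4

R4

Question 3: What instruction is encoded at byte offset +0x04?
off 0x04: read fe a3 as little → 0xa3fe
  top 6b → 0x28 → bra [J]
  [9:0] imm=1022 (s10→-2) = #-2

bra #-2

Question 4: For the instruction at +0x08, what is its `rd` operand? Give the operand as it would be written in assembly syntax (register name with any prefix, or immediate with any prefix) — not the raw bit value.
off 0x08: read 60 6a as little → 0x6a60
  top 6b → 0x1a → or [RR]
  [9:7] rd=4 = R4
  [6:4] rs=6 = R6

R4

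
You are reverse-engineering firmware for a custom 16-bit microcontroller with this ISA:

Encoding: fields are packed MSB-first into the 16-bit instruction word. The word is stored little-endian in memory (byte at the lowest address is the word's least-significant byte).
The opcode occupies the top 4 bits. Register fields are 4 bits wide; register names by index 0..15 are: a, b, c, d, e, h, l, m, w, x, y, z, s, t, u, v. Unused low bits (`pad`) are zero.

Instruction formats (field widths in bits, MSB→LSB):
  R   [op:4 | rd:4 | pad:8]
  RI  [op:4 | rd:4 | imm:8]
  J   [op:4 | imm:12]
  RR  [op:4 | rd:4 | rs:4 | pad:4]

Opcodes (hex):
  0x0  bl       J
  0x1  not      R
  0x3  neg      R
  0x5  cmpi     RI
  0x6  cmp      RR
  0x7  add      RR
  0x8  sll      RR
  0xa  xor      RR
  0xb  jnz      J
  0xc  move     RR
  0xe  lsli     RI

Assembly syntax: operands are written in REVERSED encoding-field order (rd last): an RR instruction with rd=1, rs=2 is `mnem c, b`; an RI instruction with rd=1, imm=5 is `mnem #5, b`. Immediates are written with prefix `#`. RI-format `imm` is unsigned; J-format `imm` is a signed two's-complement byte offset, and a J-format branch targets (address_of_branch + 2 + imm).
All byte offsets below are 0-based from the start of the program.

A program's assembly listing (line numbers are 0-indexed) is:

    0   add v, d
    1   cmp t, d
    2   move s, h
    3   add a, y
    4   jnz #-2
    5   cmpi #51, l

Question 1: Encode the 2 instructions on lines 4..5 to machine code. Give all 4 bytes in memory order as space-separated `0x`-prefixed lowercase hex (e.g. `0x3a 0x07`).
0xfe 0xbf 0x33 0x56

line 4 (jnz): pack op=0xb:4|imm=-2:12 = 0xbffe; little→ fe bf
line 5 (cmpi): pack op=0x5:4|rd=6:4|imm=51:8 = 0x5633; little→ 33 56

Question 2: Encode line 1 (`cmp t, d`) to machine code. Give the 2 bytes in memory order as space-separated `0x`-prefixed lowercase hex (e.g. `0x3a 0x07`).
0xd0 0x63

L1: cmp op=0x6:4|rd=3:4|rs=13:4|pad=0:4 ⇒ 0x63d0 ⇒ little d0 63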